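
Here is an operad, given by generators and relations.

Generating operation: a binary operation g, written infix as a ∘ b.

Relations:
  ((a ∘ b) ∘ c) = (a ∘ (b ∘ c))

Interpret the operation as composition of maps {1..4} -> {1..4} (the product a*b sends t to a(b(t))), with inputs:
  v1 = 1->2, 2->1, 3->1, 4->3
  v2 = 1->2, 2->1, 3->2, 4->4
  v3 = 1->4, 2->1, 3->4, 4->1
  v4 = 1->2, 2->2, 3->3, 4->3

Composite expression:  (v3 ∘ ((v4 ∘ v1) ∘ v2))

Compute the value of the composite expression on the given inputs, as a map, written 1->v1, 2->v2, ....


1->1, 2->1, 3->1, 4->4


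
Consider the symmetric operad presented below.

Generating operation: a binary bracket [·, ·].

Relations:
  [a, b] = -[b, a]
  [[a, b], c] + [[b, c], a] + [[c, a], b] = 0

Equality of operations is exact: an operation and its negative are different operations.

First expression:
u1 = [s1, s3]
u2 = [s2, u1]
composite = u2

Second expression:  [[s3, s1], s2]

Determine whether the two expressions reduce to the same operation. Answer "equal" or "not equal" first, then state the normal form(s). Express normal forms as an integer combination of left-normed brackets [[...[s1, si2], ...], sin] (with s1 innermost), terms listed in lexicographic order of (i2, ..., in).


equal: each reduces to -[[s1, s3], s2]

Normal form of the first expression: -[[s1, s3], s2]
Normal form of the second expression: -[[s1, s3], s2]
Identical normal forms: equal.


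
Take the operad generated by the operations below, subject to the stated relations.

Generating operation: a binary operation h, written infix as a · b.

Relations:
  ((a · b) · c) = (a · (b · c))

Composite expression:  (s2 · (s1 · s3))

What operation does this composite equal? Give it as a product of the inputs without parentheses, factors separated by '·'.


Key point: h is associative — brackets drop, the s-order remains.
(s1 · s3) linearizes to s1 · s3
(s2 · (s1 · s3)) linearizes to s2 · s1 · s3

s2 · s1 · s3


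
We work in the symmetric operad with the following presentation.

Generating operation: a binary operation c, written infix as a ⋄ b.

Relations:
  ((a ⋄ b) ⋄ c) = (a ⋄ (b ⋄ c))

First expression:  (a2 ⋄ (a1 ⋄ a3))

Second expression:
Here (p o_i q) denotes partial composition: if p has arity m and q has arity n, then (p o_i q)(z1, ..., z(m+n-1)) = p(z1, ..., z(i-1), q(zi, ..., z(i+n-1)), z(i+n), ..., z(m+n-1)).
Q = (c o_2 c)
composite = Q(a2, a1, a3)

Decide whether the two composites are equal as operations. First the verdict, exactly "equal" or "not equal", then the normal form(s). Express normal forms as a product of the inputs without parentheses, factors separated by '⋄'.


The first composite normalizes to a2 ⋄ a1 ⋄ a3
The second composite normalizes to a2 ⋄ a1 ⋄ a3
The normal forms match — equal.

equal; the common form is a2 ⋄ a1 ⋄ a3


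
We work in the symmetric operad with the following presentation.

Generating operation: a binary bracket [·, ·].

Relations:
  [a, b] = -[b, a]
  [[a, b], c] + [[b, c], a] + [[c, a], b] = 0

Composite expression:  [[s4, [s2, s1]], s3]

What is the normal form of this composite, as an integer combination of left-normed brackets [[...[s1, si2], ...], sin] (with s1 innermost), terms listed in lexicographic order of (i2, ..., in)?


A multilinear Lie element is pinned by s1-initial words (s1 innermost).
Composite bracket: [[s4, [s2, s1]], s3]
Applying ab - ba throughout gives 8 signed words (2^3 = 8).
Keep just the words that open with s1:
  from s1s2s4s3, sign +1: term +[[[s1, s2], s4], s3]

[[[s1, s2], s4], s3]


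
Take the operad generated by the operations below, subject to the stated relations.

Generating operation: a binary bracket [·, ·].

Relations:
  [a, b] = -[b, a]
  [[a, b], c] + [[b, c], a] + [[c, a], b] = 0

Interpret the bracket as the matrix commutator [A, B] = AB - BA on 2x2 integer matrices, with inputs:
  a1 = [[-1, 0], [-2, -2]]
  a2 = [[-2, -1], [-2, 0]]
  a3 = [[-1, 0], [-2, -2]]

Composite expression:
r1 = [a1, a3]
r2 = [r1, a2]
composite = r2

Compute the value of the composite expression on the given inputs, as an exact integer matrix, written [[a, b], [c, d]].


[[0, 0], [0, 0]]

[a1, a3] = [[0, 0], [0, 0]]
[[a1, a3], a2] = [[0, 0], [0, 0]]


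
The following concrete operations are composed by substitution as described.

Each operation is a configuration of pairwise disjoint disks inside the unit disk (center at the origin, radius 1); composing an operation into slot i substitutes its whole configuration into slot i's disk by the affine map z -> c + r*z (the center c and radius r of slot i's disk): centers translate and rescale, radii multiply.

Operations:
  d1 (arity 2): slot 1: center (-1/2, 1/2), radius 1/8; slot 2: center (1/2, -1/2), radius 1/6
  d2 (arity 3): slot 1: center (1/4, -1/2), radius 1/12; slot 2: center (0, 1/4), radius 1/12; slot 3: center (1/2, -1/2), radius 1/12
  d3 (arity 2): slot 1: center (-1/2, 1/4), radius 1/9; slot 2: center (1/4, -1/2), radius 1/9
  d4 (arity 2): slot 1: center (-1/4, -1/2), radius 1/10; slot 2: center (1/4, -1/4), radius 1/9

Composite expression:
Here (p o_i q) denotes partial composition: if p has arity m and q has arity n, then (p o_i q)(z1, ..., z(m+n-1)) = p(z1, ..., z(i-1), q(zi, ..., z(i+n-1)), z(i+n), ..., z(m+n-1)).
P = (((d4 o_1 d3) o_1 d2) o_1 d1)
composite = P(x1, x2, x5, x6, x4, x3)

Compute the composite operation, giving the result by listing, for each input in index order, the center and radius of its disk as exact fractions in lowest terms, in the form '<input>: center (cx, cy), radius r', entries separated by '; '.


x1: center (-643/2160, -1037/2160), radius 1/8640; x2: center (-641/2160, -1039/2160), radius 1/6480; x3: center (1/4, -1/4), radius 1/9; x4: center (-9/40, -11/20), radius 1/90; x5: center (-3/10, -17/36), radius 1/1080; x6: center (-53/180, -173/360), radius 1/1080

Nesting under d4 composes maps z -> c + r*z down each x-path.
tracing x1 down its 4-map path: center (-643/2160, -1037/2160), radius 1/8640
tracing x2 down its 4-map path: center (-641/2160, -1039/2160), radius 1/6480
tracing x5 down its 3-map path: center (-3/10, -17/36), radius 1/1080
tracing x6 down its 3-map path: center (-53/180, -173/360), radius 1/1080
tracing x4 down its 2-map path: center (-9/40, -11/20), radius 1/90
tracing x3 down its 1-map path: center (1/4, -1/4), radius 1/9


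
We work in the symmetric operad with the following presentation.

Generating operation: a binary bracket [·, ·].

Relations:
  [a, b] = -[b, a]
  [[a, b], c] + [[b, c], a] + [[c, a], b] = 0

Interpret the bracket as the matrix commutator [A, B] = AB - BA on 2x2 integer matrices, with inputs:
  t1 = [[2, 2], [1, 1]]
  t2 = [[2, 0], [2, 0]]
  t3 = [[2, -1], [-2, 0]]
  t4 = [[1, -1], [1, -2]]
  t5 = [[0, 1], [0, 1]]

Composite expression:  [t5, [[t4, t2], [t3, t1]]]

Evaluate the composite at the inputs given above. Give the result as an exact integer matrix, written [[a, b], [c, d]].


[[-40, 8], [-40, 40]]

[t4, t2] = [[-2, 2], [-4, 2]]
[t3, t1] = [[3, 5], [-4, -3]]
[[t4, t2], [t3, t1]] = [[12, -32], [-40, -12]]
[t5, [[t4, t2], [t3, t1]]] = [[-40, 8], [-40, 40]]


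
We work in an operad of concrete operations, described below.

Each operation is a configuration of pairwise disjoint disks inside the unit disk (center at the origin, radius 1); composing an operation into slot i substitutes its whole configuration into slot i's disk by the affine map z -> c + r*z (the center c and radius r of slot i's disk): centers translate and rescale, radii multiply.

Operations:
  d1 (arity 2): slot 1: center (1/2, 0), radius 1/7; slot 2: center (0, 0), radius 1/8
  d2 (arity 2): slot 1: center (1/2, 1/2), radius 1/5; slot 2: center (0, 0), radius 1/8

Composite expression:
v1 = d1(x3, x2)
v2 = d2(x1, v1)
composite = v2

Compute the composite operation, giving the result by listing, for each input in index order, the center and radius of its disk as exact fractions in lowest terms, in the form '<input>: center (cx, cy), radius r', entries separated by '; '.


x1: center (1/2, 1/2), radius 1/5; x2: center (0, 0), radius 1/64; x3: center (1/16, 0), radius 1/56

Below d2, radii multiply path by path; the x-disk centers shift.
input x1: composing its 1 substitution step yields center (1/2, 1/2), radius 1/5
input x3: composing its 2 substitution steps yields center (1/16, 0), radius 1/56
input x2: composing its 2 substitution steps yields center (0, 0), radius 1/64


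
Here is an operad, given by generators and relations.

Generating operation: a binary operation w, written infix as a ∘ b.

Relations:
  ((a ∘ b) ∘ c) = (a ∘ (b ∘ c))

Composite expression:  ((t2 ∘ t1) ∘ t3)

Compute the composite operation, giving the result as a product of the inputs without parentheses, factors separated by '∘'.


t2 ∘ t1 ∘ t3


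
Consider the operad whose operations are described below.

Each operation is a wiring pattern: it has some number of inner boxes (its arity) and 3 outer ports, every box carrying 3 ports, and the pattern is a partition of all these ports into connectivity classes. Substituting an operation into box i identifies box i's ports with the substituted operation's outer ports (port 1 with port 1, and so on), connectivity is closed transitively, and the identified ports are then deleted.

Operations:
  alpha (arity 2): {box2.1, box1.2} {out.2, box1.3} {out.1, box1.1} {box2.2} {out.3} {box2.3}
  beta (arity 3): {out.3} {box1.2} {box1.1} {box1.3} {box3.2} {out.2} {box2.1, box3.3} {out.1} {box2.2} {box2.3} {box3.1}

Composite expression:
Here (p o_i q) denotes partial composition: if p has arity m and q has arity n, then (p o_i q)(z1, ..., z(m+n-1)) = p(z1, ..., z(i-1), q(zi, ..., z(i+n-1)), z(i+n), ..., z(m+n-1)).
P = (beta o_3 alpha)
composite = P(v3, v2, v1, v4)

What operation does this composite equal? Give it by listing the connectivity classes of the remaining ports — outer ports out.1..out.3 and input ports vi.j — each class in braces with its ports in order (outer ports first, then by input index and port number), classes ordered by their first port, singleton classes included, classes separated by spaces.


Two ports join when wires chain via beta-identified ports.
stage alpha: inputs (v1, v4), connectivity {out.1, v1.1} {out.2, v1.3} {out.3} {v1.2, v4.1} {v4.2} {v4.3}, out.j its boundary
stage beta: inputs (v3, v2, v1, v4), connectivity {out.1} {out.2} {out.3} {v1.1} {v1.2, v4.1} {v1.3} {v2.1} {v2.2} {v2.3} {v3.1} {v3.2} {v3.3} {v4.2} {v4.3}, out.j its boundary

{out.1} {out.2} {out.3} {v1.1} {v1.2, v4.1} {v1.3} {v2.1} {v2.2} {v2.3} {v3.1} {v3.2} {v3.3} {v4.2} {v4.3}


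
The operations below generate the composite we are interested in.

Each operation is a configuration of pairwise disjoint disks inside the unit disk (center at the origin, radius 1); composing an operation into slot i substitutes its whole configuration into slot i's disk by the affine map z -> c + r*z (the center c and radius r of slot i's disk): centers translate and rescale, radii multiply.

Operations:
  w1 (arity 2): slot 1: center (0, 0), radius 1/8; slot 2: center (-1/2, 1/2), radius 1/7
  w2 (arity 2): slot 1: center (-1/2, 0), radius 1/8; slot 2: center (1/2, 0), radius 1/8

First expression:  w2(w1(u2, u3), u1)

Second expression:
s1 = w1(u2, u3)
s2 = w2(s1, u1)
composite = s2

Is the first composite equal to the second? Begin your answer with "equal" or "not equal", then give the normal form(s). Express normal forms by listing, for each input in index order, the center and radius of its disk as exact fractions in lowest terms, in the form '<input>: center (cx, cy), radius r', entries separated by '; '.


equal — both sides give u1: center (1/2, 0), radius 1/8; u2: center (-1/2, 0), radius 1/64; u3: center (-9/16, 1/16), radius 1/56


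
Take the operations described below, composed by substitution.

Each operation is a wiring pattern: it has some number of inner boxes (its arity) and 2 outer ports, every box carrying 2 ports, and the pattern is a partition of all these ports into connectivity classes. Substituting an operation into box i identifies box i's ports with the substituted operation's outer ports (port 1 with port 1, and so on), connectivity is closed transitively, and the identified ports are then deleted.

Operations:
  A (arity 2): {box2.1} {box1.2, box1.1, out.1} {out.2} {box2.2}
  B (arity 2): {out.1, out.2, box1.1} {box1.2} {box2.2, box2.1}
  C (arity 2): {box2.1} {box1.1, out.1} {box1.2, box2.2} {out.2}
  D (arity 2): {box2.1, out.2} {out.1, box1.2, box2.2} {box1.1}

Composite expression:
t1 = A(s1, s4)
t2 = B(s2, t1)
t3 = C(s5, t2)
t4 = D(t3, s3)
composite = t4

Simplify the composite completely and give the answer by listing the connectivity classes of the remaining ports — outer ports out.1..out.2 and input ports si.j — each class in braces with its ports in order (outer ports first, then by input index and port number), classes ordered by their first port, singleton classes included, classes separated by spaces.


Two ports join when wires chain via D-identified ports.
after A, the pattern on (s1, s4) reads {out.1, s1.1, s1.2} {out.2} {s4.1} {s4.2} (out.j = its outer ports)
after B, the pattern on (s2, s1, s4) reads {out.1, out.2, s2.1} {s1.1, s1.2} {s2.2} {s4.1} {s4.2} (out.j = its outer ports)
after C, the pattern on (s5, s2, s1, s4) reads {out.1, s5.1} {out.2} {s1.1, s1.2} {s2.1, s5.2} {s2.2} {s4.1} {s4.2} (out.j = its outer ports)
after D, the pattern on (s5, s2, s1, s4, s3) reads {out.1, s3.2} {out.2, s3.1} {s1.1, s1.2} {s2.1, s5.2} {s2.2} {s4.1} {s4.2} {s5.1} (out.j = its outer ports)

{out.1, s3.2} {out.2, s3.1} {s1.1, s1.2} {s2.1, s5.2} {s2.2} {s4.1} {s4.2} {s5.1}


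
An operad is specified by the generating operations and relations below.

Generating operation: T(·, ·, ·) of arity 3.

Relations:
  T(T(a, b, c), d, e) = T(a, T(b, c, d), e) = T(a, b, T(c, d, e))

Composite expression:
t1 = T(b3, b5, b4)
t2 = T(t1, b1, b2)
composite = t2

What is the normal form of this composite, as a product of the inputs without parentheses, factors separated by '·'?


b3 · b5 · b4 · b1 · b2

The T-tree's shape is irrelevant; the b-reading-order decides.
T(b3, b5, b4) linearizes to b3 · b5 · b4
T(T(b3, b5, b4), b1, b2) linearizes to b3 · b5 · b4 · b1 · b2


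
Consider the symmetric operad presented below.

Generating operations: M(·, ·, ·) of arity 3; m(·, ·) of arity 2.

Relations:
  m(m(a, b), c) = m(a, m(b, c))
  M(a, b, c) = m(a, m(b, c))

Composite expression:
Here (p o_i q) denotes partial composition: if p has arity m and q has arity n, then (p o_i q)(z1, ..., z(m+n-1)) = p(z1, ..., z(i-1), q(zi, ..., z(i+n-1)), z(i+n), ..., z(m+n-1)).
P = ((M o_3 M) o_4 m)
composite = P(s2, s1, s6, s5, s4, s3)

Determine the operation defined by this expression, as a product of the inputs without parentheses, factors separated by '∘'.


All parenthesizations of M agree; list the s-inputs left to right.
m(s5, s4) flattens to s5 ∘ s4
M(s6, m(s5, s4), s3) flattens to s6 ∘ s5 ∘ s4 ∘ s3
M(s2, s1, M(s6, m(s5, s4), s3)) flattens to s2 ∘ s1 ∘ s6 ∘ s5 ∘ s4 ∘ s3

s2 ∘ s1 ∘ s6 ∘ s5 ∘ s4 ∘ s3


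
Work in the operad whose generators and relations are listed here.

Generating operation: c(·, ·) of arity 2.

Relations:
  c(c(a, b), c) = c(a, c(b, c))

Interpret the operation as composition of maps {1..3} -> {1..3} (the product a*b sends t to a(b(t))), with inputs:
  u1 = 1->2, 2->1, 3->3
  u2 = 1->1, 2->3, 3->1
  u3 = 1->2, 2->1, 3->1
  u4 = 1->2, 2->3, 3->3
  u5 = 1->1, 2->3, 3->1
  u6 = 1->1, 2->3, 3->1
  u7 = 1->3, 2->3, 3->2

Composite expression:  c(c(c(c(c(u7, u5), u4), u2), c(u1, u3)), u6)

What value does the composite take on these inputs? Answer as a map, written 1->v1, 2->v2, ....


1->2, 2->3, 3->2

c(u7, u5) = 1->3, 2->2, 3->3
c(c(u7, u5), u4) = 1->2, 2->3, 3->3
c(c(c(u7, u5), u4), u2) = 1->2, 2->3, 3->2
c(u1, u3) = 1->1, 2->2, 3->2
c(c(c(c(u7, u5), u4), u2), c(u1, u3)) = 1->2, 2->3, 3->3
c(c(c(c(c(u7, u5), u4), u2), c(u1, u3)), u6) = 1->2, 2->3, 3->2


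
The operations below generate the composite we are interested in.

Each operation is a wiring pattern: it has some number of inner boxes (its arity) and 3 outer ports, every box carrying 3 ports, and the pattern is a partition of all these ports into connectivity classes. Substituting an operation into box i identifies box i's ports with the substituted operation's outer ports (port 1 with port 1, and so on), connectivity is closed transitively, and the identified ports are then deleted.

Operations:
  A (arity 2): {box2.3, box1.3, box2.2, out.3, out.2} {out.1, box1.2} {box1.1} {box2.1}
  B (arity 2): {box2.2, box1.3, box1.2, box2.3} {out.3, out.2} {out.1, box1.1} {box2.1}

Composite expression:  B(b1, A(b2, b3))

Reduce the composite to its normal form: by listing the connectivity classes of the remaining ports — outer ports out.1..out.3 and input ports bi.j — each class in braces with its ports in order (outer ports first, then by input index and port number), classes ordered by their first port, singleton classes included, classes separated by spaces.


Connectivity passes through glued B-boundaries; trace each wire chain.
through A, on inputs (b2, b3): {out.1, b2.2} {out.2, out.3, b2.3, b3.2, b3.3} {b2.1} {b3.1} (out.j = stage outer ports)
through B, on inputs (b1, b2, b3): {out.1, b1.1} {out.2, out.3} {b1.2, b1.3, b2.3, b3.2, b3.3} {b2.1} {b2.2} {b3.1} (out.j = stage outer ports)

{out.1, b1.1} {out.2, out.3} {b1.2, b1.3, b2.3, b3.2, b3.3} {b2.1} {b2.2} {b3.1}


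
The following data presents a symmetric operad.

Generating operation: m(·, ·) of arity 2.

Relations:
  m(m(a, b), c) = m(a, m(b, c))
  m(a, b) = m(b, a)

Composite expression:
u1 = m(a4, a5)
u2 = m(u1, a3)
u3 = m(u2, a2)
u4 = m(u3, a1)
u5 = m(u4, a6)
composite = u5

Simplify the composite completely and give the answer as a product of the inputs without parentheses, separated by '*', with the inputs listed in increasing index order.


a1 * a2 * a3 * a4 * a5 * a6

Reordering under m is free, so list the a-inputs canonically.
m(a4, a5) spells out as a4 * a5
m(m(a4, a5), a3) spells out as a4 * a5 * a3
m(m(m(a4, a5), a3), a2) spells out as a4 * a5 * a3 * a2
m(m(m(m(a4, a5), a3), a2), a1) spells out as a4 * a5 * a3 * a2 * a1
m(m(m(m(m(a4, a5), a3), a2), a1), a6) spells out as a4 * a5 * a3 * a2 * a1 * a6
commutativity sorts the factors: a1 * a2 * a3 * a4 * a5 * a6


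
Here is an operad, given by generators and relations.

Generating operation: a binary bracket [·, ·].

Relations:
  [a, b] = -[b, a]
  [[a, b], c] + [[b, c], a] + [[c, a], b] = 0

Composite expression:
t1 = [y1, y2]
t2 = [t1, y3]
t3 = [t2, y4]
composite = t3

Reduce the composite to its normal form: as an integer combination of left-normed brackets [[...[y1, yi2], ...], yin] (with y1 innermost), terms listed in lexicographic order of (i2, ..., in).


[[[y1, y2], y3], y4]

A multilinear Lie element is pinned by y1-initial words (y1 innermost).
Composite bracket: [[[y1, y2], y3], y4]
Full expansion: 8 signed words from ab - ba (2^3 = 8).
Only words starting with y1 matter:
  y1y2y3y4 (sign +1) contributes +[[[y1, y2], y3], y4]


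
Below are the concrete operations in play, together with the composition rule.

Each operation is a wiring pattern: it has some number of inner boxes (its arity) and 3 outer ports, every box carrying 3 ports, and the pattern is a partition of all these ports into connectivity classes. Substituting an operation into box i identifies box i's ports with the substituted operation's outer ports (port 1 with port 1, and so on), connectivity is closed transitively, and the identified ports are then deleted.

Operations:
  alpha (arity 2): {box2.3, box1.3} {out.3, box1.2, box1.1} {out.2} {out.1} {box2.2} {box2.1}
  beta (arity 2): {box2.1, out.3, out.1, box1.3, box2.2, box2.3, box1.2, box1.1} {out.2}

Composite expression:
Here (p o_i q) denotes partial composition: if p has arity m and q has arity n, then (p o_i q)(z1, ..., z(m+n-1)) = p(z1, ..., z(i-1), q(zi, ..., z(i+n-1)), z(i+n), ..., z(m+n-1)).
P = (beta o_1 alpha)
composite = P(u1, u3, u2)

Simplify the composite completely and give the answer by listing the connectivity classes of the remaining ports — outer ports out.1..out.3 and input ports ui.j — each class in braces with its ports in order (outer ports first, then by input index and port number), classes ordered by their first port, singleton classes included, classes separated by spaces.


Reachability decides: close wires over beta-identified ports.
through alpha, on inputs (u1, u3): {out.1} {out.2} {out.3, u1.1, u1.2} {u1.3, u3.3} {u3.1} {u3.2} (out.j = stage outer ports)
through beta, on inputs (u1, u3, u2): {out.1, out.3, u1.1, u1.2, u2.1, u2.2, u2.3} {out.2} {u1.3, u3.3} {u3.1} {u3.2} (out.j = stage outer ports)

{out.1, out.3, u1.1, u1.2, u2.1, u2.2, u2.3} {out.2} {u1.3, u3.3} {u3.1} {u3.2}


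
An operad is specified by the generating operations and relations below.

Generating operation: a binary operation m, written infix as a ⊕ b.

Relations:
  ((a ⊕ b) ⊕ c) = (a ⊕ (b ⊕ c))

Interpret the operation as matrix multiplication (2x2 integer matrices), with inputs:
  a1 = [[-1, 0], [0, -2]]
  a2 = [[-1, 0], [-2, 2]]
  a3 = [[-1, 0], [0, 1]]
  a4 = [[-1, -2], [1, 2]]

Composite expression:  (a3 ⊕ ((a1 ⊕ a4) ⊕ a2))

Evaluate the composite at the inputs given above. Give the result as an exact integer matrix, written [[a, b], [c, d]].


(a1 ⊕ a4) = [[1, 2], [-2, -4]]
((a1 ⊕ a4) ⊕ a2) = [[-5, 4], [10, -8]]
(a3 ⊕ ((a1 ⊕ a4) ⊕ a2)) = [[5, -4], [10, -8]]

[[5, -4], [10, -8]]


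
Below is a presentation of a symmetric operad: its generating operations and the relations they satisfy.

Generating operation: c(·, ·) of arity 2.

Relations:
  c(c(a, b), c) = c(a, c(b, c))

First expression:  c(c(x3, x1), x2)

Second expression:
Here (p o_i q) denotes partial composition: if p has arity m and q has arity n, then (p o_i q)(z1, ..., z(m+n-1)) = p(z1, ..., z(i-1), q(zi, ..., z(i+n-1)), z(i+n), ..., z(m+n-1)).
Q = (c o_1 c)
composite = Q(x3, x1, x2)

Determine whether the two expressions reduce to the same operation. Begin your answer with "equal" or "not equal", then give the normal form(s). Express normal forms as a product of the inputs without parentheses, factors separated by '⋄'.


Reducing the first expression gives x3 ⋄ x1 ⋄ x2
Reducing the second expression gives x3 ⋄ x1 ⋄ x2
Same normal form: equal.

equal — both sides give x3 ⋄ x1 ⋄ x2


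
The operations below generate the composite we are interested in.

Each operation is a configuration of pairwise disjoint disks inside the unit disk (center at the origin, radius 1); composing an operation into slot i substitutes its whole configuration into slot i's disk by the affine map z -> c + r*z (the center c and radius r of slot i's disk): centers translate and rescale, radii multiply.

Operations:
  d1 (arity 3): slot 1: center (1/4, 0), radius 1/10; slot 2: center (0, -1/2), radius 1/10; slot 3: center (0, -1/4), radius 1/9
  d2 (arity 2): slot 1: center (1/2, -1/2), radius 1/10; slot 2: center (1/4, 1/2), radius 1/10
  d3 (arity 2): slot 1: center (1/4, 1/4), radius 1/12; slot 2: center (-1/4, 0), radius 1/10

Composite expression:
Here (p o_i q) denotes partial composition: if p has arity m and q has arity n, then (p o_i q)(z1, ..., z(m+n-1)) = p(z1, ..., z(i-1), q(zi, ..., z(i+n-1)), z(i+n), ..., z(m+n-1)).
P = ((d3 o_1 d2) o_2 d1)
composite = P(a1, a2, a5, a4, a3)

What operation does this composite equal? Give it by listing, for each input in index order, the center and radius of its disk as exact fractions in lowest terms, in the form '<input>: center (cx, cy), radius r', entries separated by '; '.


a1: center (7/24, 5/24), radius 1/120; a2: center (131/480, 7/24), radius 1/1200; a3: center (-1/4, 0), radius 1/10; a4: center (13/48, 139/480), radius 1/1080; a5: center (13/48, 23/80), radius 1/1200

Nesting under d3 composes maps z -> c + r*z down each a-path.
for a1, the 2-step affine chain lands on center (7/24, 5/24), radius 1/120
for a2, the 3-step affine chain lands on center (131/480, 7/24), radius 1/1200
for a5, the 3-step affine chain lands on center (13/48, 23/80), radius 1/1200
for a4, the 3-step affine chain lands on center (13/48, 139/480), radius 1/1080
for a3, the 1-step affine chain lands on center (-1/4, 0), radius 1/10


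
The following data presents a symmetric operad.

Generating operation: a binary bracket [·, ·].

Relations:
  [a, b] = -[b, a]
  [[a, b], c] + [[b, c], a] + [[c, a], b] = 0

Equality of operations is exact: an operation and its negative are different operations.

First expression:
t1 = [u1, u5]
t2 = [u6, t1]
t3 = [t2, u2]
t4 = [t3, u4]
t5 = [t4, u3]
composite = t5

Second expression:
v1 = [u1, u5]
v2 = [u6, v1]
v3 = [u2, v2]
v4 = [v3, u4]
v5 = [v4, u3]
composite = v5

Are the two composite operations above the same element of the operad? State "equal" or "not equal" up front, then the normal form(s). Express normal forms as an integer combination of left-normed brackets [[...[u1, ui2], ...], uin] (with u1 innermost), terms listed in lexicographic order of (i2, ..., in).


The first composite normalizes to -[[[[[u1, u5], u6], u2], u4], u3]
The second composite normalizes to [[[[[u1, u5], u6], u2], u4], u3]
Distinct normal forms: not equal.

not equal — first -[[[[[u1, u5], u6], u2], u4], u3], second [[[[[u1, u5], u6], u2], u4], u3]


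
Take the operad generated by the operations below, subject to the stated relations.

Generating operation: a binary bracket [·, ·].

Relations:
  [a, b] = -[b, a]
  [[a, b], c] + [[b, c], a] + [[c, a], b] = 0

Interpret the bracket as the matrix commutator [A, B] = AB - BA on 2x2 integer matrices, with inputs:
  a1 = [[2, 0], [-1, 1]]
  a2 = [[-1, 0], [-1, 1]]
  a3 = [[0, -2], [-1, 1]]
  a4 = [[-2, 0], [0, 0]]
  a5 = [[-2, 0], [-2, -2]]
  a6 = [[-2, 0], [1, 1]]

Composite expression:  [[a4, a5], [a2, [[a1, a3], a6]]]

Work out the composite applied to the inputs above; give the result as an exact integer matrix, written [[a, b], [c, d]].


[[48, 0], [48, -48]]

[a4, a5] = [[0, 0], [-4, 0]]
[a1, a3] = [[-2, -2], [2, 2]]
[[a1, a3], a6] = [[-2, -6], [-2, 2]]
[a2, [[a1, a3], a6]] = [[-6, 12], [0, 6]]
[[a4, a5], [a2, [[a1, a3], a6]]] = [[48, 0], [48, -48]]


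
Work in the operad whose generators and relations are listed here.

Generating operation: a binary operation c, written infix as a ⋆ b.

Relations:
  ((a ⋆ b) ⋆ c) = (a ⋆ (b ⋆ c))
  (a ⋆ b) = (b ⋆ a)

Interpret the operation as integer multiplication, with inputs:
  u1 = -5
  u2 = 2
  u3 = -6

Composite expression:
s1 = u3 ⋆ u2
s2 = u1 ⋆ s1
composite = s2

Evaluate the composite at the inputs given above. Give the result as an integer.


60

(u3 ⋆ u2) = -12
(u1 ⋆ (u3 ⋆ u2)) = 60


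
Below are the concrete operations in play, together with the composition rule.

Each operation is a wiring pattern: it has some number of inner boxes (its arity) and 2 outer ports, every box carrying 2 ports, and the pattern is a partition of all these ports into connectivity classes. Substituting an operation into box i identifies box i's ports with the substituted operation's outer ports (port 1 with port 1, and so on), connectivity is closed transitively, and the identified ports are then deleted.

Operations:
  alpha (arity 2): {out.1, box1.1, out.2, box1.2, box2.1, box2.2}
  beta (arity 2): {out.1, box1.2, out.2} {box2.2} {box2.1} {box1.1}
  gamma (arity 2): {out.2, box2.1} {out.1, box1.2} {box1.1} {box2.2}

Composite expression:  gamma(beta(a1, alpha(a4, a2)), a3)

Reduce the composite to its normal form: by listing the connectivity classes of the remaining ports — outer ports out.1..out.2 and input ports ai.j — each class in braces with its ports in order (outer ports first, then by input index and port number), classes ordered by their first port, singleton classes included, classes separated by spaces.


After gluing at gamma, chains via deleted ports link the a-ports.
composing alpha on (a4, a2), with out.j its own outer ports: {out.1, out.2, a2.1, a2.2, a4.1, a4.2}
composing beta on (a1, a4, a2), with out.j its own outer ports: {out.1, out.2, a1.2} {a1.1} {a2.1, a2.2, a4.1, a4.2}
composing gamma on (a1, a4, a2, a3), with out.j its own outer ports: {out.1, a1.2} {out.2, a3.1} {a1.1} {a2.1, a2.2, a4.1, a4.2} {a3.2}

{out.1, a1.2} {out.2, a3.1} {a1.1} {a2.1, a2.2, a4.1, a4.2} {a3.2}


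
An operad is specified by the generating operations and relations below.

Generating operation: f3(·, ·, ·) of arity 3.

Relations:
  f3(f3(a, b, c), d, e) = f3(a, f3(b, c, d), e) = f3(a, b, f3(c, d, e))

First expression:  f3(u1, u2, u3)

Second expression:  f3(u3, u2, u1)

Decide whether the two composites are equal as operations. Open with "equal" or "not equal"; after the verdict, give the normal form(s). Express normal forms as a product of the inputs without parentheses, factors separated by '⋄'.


not equal; the first gives u1 ⋄ u2 ⋄ u3 and the second u3 ⋄ u2 ⋄ u1


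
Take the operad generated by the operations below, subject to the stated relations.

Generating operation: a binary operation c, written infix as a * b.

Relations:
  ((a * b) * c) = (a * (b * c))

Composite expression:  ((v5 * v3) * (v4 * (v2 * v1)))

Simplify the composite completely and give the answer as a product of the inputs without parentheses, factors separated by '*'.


v5 * v3 * v4 * v2 * v1


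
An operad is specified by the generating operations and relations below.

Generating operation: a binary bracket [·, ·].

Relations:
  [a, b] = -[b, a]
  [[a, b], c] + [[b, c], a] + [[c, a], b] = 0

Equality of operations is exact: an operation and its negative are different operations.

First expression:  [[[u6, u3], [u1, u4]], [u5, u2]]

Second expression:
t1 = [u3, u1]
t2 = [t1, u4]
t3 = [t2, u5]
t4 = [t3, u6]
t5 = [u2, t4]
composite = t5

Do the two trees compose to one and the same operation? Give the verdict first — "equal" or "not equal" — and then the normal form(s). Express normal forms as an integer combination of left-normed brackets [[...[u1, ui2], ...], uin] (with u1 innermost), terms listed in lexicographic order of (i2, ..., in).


not equal — first -[[[[[u1, u4], u3], u6], u2], u5] + [[[[[u1, u4], u3], u6], u5], u2] + [[[[[u1, u4], u6], u3], u2], u5] - [[[[[u1, u4], u6], u3], u5], u2], second [[[[[u1, u3], u4], u5], u6], u2]

Reducing the first expression gives -[[[[[u1, u4], u3], u6], u2], u5] + [[[[[u1, u4], u3], u6], u5], u2] + [[[[[u1, u4], u6], u3], u2], u5] - [[[[[u1, u4], u6], u3], u5], u2]
Reducing the second expression gives [[[[[u1, u3], u4], u5], u6], u2]
The forms do not match — not equal.


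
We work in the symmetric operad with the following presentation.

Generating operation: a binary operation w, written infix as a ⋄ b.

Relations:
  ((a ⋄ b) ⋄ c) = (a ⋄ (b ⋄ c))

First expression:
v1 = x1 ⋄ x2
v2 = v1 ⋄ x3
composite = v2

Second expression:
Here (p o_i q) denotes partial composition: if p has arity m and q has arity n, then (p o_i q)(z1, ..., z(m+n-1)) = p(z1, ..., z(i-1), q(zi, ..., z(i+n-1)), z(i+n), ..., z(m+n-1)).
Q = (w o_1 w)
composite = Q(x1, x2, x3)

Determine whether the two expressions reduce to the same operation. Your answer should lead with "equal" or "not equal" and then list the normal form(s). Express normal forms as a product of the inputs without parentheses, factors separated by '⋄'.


equal; the common form is x1 ⋄ x2 ⋄ x3

In normal form, the first expression is x1 ⋄ x2 ⋄ x3
In normal form, the second expression is x1 ⋄ x2 ⋄ x3
Both agree, so they are equal.


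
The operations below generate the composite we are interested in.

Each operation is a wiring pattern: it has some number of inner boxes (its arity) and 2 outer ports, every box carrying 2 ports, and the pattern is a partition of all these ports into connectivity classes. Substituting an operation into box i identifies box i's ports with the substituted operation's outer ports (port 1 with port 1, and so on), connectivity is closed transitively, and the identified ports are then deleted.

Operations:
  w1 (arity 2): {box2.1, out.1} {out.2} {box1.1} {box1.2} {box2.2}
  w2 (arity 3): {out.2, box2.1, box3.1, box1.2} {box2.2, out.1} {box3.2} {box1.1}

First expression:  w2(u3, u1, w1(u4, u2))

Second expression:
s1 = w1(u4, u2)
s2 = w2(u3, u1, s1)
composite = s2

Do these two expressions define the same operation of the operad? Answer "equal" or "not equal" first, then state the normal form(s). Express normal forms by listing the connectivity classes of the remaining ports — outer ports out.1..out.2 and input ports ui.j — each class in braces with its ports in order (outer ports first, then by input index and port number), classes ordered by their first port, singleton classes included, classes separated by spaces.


equal — both sides give {out.1, u1.2} {out.2, u1.1, u2.1, u3.2} {u2.2} {u3.1} {u4.1} {u4.2}

The first composite normalizes to {out.1, u1.2} {out.2, u1.1, u2.1, u3.2} {u2.2} {u3.1} {u4.1} {u4.2}
The second composite normalizes to {out.1, u1.2} {out.2, u1.1, u2.1, u3.2} {u2.2} {u3.1} {u4.1} {u4.2}
Same normal form: equal.


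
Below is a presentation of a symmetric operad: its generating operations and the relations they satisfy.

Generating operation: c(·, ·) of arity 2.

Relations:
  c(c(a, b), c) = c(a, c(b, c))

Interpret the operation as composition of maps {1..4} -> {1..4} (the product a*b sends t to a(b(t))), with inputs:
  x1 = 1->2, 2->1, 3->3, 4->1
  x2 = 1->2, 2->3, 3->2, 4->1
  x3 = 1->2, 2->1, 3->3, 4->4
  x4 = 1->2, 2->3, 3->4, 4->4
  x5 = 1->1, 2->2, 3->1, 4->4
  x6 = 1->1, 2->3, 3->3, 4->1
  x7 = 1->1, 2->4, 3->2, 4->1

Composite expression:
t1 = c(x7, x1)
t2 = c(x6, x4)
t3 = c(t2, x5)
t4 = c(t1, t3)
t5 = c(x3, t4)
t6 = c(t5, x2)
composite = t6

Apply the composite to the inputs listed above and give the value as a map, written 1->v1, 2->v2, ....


1->1, 2->1, 3->1, 4->1

c(x7, x1) = 1->4, 2->1, 3->2, 4->1
c(x6, x4) = 1->3, 2->3, 3->1, 4->1
c(c(x6, x4), x5) = 1->3, 2->3, 3->3, 4->1
c(c(x7, x1), c(c(x6, x4), x5)) = 1->2, 2->2, 3->2, 4->4
c(x3, c(c(x7, x1), c(c(x6, x4), x5))) = 1->1, 2->1, 3->1, 4->4
c(c(x3, c(c(x7, x1), c(c(x6, x4), x5))), x2) = 1->1, 2->1, 3->1, 4->1


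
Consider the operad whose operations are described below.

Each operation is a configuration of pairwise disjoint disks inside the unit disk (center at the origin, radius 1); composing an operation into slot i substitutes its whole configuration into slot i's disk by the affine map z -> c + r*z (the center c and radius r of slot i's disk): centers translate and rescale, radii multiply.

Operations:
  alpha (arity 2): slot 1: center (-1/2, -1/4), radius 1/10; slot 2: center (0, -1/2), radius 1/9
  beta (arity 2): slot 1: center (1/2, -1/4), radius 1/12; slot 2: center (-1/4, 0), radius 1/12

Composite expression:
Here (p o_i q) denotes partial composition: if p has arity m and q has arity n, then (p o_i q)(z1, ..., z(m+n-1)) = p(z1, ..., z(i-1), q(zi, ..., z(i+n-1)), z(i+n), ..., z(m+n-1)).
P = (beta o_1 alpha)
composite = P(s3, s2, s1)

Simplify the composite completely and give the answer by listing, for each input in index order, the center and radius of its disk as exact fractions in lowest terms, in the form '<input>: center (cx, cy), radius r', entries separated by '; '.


Each s-disk chains the slot maps above it in beta; radii multiply.
input s3: composing its 2 substitution steps yields center (11/24, -13/48), radius 1/120
input s2: composing its 2 substitution steps yields center (1/2, -7/24), radius 1/108
input s1: composing its 1 substitution step yields center (-1/4, 0), radius 1/12

s1: center (-1/4, 0), radius 1/12; s2: center (1/2, -7/24), radius 1/108; s3: center (11/24, -13/48), radius 1/120


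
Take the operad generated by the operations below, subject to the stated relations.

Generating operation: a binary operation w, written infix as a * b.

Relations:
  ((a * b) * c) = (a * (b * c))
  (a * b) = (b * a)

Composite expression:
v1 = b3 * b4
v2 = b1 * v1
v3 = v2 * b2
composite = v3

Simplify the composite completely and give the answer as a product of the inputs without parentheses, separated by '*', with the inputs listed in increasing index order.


b1 * b2 * b3 * b4


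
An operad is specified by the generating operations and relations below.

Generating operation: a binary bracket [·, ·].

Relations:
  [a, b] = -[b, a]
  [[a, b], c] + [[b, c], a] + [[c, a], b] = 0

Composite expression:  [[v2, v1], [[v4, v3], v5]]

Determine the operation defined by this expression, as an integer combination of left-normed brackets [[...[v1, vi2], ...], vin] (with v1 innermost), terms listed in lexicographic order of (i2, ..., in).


[[[[v1, v2], v3], v4], v5] - [[[[v1, v2], v4], v3], v5] - [[[[v1, v2], v5], v3], v4] + [[[[v1, v2], v5], v4], v3]

Antisymmetry and Jacobi reduce to v1-anchored left-normed brackets.
Composite bracket: [[v2, v1], [[v4, v3], v5]]
Full expansion: 16 signed words from ab - ba (2^4 = 16).
Keep just the words that open with v1:
  the word v1v2v3v4v5 carries sign +1 and contributes +[[[[v1, v2], v3], v4], v5]
  the word v1v2v4v3v5 carries sign -1 and contributes -[[[[v1, v2], v4], v3], v5]
  the word v1v2v5v3v4 carries sign -1 and contributes -[[[[v1, v2], v5], v3], v4]
  the word v1v2v5v4v3 carries sign +1 and contributes +[[[[v1, v2], v5], v4], v3]


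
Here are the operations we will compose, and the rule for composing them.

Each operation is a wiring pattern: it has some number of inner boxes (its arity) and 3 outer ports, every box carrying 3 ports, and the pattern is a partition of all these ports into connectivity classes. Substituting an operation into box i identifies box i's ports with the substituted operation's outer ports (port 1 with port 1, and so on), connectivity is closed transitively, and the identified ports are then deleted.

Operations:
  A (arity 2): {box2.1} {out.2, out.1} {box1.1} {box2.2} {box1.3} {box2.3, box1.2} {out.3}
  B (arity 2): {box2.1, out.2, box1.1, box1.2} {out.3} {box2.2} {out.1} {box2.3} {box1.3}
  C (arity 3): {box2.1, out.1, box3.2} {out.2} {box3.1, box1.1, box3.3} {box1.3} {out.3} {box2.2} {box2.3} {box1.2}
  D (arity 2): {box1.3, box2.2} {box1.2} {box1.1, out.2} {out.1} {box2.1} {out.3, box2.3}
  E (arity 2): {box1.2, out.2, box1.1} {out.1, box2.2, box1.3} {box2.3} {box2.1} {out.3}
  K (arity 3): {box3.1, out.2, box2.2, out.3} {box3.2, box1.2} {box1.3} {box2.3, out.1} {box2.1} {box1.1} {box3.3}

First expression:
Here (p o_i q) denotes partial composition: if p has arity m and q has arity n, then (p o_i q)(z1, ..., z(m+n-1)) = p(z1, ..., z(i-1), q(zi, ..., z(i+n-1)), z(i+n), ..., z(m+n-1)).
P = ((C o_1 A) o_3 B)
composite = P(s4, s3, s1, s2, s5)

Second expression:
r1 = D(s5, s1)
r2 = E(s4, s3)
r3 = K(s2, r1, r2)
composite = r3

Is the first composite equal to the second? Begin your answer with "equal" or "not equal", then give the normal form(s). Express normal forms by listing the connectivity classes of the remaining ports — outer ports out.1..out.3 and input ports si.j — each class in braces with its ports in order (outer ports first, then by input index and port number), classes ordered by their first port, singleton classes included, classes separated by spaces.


not equal; first: {out.1, s5.2} {out.2} {out.3} {s1.1, s1.2, s2.1} {s1.3} {s2.2} {s2.3} {s3.1} {s3.2} {s3.3, s4.2} {s4.1} {s4.3} {s5.1, s5.3}; second: {out.1, s1.3} {out.2, out.3, s3.2, s4.3, s5.1} {s1.1} {s1.2, s5.3} {s2.1} {s2.2, s4.1, s4.2} {s2.3} {s3.1} {s3.3} {s5.2}


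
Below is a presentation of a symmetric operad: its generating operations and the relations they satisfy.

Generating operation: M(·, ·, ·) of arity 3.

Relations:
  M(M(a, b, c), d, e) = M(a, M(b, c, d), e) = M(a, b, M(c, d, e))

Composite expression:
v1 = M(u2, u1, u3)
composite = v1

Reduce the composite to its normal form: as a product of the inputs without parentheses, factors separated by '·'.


u2 · u1 · u3


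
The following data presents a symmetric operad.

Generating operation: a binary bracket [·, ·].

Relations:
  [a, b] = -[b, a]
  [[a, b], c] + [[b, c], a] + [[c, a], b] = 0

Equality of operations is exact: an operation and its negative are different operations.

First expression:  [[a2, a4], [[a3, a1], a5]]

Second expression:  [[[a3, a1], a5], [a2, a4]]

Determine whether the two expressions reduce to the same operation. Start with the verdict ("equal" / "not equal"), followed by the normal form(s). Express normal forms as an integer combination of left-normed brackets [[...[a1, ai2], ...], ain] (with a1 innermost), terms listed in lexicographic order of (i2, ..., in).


not equal: they reduce to [[[[a1, a3], a5], a2], a4] - [[[[a1, a3], a5], a4], a2] and -[[[[a1, a3], a5], a2], a4] + [[[[a1, a3], a5], a4], a2]

In normal form, the first expression is [[[[a1, a3], a5], a2], a4] - [[[[a1, a3], a5], a4], a2]
In normal form, the second expression is -[[[[a1, a3], a5], a2], a4] + [[[[a1, a3], a5], a4], a2]
The normal forms differ: not equal.
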